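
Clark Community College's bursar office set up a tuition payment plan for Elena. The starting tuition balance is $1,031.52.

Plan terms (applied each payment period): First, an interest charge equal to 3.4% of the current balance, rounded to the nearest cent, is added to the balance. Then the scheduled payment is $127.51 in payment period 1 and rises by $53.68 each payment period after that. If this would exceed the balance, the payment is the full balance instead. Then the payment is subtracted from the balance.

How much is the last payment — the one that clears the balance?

Payment period 1: opening $1,031.52; interest $35.07 → $1,066.59; payment $127.51; balance $939.08
Payment period 2: opening $939.08; interest $31.93 → $971.01; payment $181.19; balance $789.82
Payment period 3: opening $789.82; interest $26.85 → $816.67; payment $234.87; balance $581.80
Payment period 4: opening $581.80; interest $19.78 → $601.58; payment $288.55; balance $313.03
Payment period 5: opening $313.03; interest $10.64 → $323.67; payment $323.67; balance $0.00

$323.67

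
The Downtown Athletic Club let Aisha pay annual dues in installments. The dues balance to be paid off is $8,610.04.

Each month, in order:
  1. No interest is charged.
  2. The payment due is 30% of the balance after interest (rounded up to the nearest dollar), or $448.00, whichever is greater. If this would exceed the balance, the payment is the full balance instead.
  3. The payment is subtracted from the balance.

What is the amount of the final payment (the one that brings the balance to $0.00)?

$102.04

Month 1: opening $8,610.04; payment $2,584.00; balance $6,026.04
Month 2: opening $6,026.04; payment $1,808.00; balance $4,218.04
Month 3: opening $4,218.04; payment $1,266.00; balance $2,952.04
Month 4: opening $2,952.04; payment $886.00; balance $2,066.04
Month 5: opening $2,066.04; payment $620.00; balance $1,446.04
Month 6: opening $1,446.04; payment $448.00; balance $998.04
Month 7: opening $998.04; payment $448.00; balance $550.04
Month 8: opening $550.04; payment $448.00; balance $102.04
Month 9: opening $102.04; payment $102.04; balance $0.00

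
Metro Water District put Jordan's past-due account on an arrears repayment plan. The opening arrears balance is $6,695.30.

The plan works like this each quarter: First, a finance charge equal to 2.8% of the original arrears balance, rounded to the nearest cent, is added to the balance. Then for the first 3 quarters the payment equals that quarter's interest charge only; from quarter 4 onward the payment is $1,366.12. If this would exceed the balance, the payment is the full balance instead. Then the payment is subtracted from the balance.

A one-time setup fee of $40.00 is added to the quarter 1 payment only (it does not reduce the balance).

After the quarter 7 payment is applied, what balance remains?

$1,980.70

Quarter 1: opening $6,695.30; interest $187.47 → $6,882.77; payment $187.47 (+ $40.00 fee); balance $6,695.30
Quarter 2: opening $6,695.30; interest $187.47 → $6,882.77; payment $187.47; balance $6,695.30
Quarter 3: opening $6,695.30; interest $187.47 → $6,882.77; payment $187.47; balance $6,695.30
Quarter 4: opening $6,695.30; interest $187.47 → $6,882.77; payment $1,366.12; balance $5,516.65
Quarter 5: opening $5,516.65; interest $187.47 → $5,704.12; payment $1,366.12; balance $4,338.00
Quarter 6: opening $4,338.00; interest $187.47 → $4,525.47; payment $1,366.12; balance $3,159.35
Quarter 7: opening $3,159.35; interest $187.47 → $3,346.82; payment $1,366.12; balance $1,980.70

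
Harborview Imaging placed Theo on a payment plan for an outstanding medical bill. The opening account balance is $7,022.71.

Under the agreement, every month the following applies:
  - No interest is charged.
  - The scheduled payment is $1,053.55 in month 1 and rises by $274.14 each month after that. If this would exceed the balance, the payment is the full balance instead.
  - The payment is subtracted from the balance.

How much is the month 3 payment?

Month 1: $7,022.71 − $1,053.55 → $5,969.16
Month 2: $5,969.16 − $1,327.69 → $4,641.47
Month 3: $4,641.47 − $1,601.83 → $3,039.64

$1,601.83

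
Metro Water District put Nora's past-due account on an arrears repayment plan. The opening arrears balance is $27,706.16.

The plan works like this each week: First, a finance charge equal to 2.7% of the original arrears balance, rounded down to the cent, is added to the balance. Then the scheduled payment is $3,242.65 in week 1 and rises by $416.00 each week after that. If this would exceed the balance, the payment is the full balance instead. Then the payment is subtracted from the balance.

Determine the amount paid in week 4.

$4,490.65

Week 1: opening $27,706.16; interest $748.06 → $28,454.22; payment $3,242.65; balance $25,211.57
Week 2: opening $25,211.57; interest $748.06 → $25,959.63; payment $3,658.65; balance $22,300.98
Week 3: opening $22,300.98; interest $748.06 → $23,049.04; payment $4,074.65; balance $18,974.39
Week 4: opening $18,974.39; interest $748.06 → $19,722.45; payment $4,490.65; balance $15,231.80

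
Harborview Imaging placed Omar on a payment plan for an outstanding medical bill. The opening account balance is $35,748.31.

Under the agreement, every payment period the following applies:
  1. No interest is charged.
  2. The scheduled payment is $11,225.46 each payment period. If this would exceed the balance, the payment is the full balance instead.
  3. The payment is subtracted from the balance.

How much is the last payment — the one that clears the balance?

Payment period 1: opening $35,748.31; payment $11,225.46; balance $24,522.85
Payment period 2: opening $24,522.85; payment $11,225.46; balance $13,297.39
Payment period 3: opening $13,297.39; payment $11,225.46; balance $2,071.93
Payment period 4: opening $2,071.93; payment $2,071.93; balance $0.00

$2,071.93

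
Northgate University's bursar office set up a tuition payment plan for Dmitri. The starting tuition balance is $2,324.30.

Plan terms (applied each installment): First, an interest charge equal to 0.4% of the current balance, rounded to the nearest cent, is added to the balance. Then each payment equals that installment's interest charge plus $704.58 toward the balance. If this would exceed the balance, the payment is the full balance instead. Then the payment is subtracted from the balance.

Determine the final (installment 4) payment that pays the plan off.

$211.40

# | Opening | Interest | Payment | End bal
1 | $2,324.30 | $9.30 | $713.88 | $1,619.72
2 | $1,619.72 | $6.48 | $711.06 | $915.14
3 | $915.14 | $3.66 | $708.24 | $210.56
4 | $210.56 | $0.84 | $211.40 | $0.00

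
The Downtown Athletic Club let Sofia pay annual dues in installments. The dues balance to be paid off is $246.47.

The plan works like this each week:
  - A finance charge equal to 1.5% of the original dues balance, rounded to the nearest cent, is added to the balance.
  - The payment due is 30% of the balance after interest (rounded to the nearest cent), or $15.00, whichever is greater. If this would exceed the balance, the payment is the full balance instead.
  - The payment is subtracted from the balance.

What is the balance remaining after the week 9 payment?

$2.72

Week 1: opening $246.47; interest $3.70 → $250.17; payment $75.05; balance $175.12
Week 2: opening $175.12; interest $3.70 → $178.82; payment $53.65; balance $125.17
Week 3: opening $125.17; interest $3.70 → $128.87; payment $38.66; balance $90.21
Week 4: opening $90.21; interest $3.70 → $93.91; payment $28.17; balance $65.74
Week 5: opening $65.74; interest $3.70 → $69.44; payment $20.83; balance $48.61
Week 6: opening $48.61; interest $3.70 → $52.31; payment $15.69; balance $36.62
Week 7: opening $36.62; interest $3.70 → $40.32; payment $15.00; balance $25.32
Week 8: opening $25.32; interest $3.70 → $29.02; payment $15.00; balance $14.02
Week 9: opening $14.02; interest $3.70 → $17.72; payment $15.00; balance $2.72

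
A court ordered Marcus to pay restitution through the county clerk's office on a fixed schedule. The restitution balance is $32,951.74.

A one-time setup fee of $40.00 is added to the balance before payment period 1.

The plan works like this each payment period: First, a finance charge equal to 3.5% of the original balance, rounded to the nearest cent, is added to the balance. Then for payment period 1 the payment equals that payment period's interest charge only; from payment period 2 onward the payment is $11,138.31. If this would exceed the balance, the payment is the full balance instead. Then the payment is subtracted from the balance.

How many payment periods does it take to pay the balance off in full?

5

Payment period 1: opening $32,991.74; interest $1,153.31 → $34,145.05; payment $1,153.31; balance $32,991.74
Payment period 2: opening $32,991.74; interest $1,153.31 → $34,145.05; payment $11,138.31; balance $23,006.74
Payment period 3: opening $23,006.74; interest $1,153.31 → $24,160.05; payment $11,138.31; balance $13,021.74
Payment period 4: opening $13,021.74; interest $1,153.31 → $14,175.05; payment $11,138.31; balance $3,036.74
Payment period 5: opening $3,036.74; interest $1,153.31 → $4,190.05; payment $4,190.05; balance $0.00
Balance reaches $0.00 in payment period 5.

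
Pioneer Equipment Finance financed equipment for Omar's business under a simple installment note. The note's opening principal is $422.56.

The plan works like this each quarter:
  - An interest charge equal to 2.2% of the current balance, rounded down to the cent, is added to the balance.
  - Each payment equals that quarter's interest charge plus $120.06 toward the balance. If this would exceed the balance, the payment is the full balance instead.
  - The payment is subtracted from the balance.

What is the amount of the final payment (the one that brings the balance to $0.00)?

Quarter 1: $422.56 +$9.29 interest = $431.85; pay $129.35 → $302.50
Quarter 2: $302.50 +$6.65 interest = $309.15; pay $126.71 → $182.44
Quarter 3: $182.44 +$4.01 interest = $186.45; pay $124.07 → $62.38
Quarter 4: $62.38 +$1.37 interest = $63.75; pay $63.75 → $0.00

$63.75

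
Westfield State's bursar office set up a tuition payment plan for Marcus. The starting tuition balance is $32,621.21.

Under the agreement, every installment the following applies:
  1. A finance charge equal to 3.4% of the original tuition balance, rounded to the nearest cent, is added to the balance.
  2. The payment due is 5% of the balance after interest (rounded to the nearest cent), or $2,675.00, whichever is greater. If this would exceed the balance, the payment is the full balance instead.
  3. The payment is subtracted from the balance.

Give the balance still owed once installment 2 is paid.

$29,489.45

# | Opening | Interest | Payment | End bal
1 | $32,621.21 | $1,109.12 | $2,675.00 | $31,055.33
2 | $31,055.33 | $1,109.12 | $2,675.00 | $29,489.45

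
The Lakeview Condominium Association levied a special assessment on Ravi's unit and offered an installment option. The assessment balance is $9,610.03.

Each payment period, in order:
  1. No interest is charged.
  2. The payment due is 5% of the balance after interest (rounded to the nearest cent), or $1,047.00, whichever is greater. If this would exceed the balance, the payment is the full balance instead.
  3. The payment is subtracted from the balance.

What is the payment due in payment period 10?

$187.03

Payment period 1: opening $9,610.03; payment $1,047.00; balance $8,563.03
Payment period 2: opening $8,563.03; payment $1,047.00; balance $7,516.03
Payment period 3: opening $7,516.03; payment $1,047.00; balance $6,469.03
Payment period 4: opening $6,469.03; payment $1,047.00; balance $5,422.03
Payment period 5: opening $5,422.03; payment $1,047.00; balance $4,375.03
Payment period 6: opening $4,375.03; payment $1,047.00; balance $3,328.03
Payment period 7: opening $3,328.03; payment $1,047.00; balance $2,281.03
Payment period 8: opening $2,281.03; payment $1,047.00; balance $1,234.03
Payment period 9: opening $1,234.03; payment $1,047.00; balance $187.03
Payment period 10: opening $187.03; payment $187.03; balance $0.00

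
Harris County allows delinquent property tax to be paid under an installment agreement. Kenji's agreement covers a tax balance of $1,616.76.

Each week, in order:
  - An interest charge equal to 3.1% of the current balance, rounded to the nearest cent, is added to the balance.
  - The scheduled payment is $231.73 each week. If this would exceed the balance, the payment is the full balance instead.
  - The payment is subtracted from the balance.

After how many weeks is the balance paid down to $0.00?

Week 1: $1,616.76 +$50.12 interest = $1,666.88; pay $231.73 → $1,435.15
Week 2: $1,435.15 +$44.49 interest = $1,479.64; pay $231.73 → $1,247.91
Week 3: $1,247.91 +$38.69 interest = $1,286.60; pay $231.73 → $1,054.87
Week 4: $1,054.87 +$32.70 interest = $1,087.57; pay $231.73 → $855.84
Week 5: $855.84 +$26.53 interest = $882.37; pay $231.73 → $650.64
Week 6: $650.64 +$20.17 interest = $670.81; pay $231.73 → $439.08
Week 7: $439.08 +$13.61 interest = $452.69; pay $231.73 → $220.96
Week 8: $220.96 +$6.85 interest = $227.81; pay $227.81 → $0.00
Balance reaches $0.00 in week 8.

8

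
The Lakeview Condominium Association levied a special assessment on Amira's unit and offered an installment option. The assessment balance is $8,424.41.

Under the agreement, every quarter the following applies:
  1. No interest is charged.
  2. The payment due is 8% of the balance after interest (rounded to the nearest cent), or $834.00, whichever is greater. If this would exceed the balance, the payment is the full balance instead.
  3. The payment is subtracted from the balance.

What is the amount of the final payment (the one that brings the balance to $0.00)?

$84.41

Quarter 1: $8,424.41 − $834.00 → $7,590.41
Quarter 2: $7,590.41 − $834.00 → $6,756.41
Quarter 3: $6,756.41 − $834.00 → $5,922.41
Quarter 4: $5,922.41 − $834.00 → $5,088.41
Quarter 5: $5,088.41 − $834.00 → $4,254.41
Quarter 6: $4,254.41 − $834.00 → $3,420.41
Quarter 7: $3,420.41 − $834.00 → $2,586.41
Quarter 8: $2,586.41 − $834.00 → $1,752.41
Quarter 9: $1,752.41 − $834.00 → $918.41
Quarter 10: $918.41 − $834.00 → $84.41
Quarter 11: $84.41 − $84.41 → $0.00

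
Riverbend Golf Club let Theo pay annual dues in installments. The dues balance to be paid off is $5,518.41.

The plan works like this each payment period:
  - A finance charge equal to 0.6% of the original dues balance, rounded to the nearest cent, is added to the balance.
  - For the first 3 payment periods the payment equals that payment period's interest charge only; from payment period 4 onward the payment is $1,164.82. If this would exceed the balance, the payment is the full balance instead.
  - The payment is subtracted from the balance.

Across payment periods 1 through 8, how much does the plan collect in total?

$5,783.29

Payment period 1: $5,518.41 +$33.11 interest = $5,551.52; pay $33.11 → $5,518.41
Payment period 2: $5,518.41 +$33.11 interest = $5,551.52; pay $33.11 → $5,518.41
Payment period 3: $5,518.41 +$33.11 interest = $5,551.52; pay $33.11 → $5,518.41
Payment period 4: $5,518.41 +$33.11 interest = $5,551.52; pay $1,164.82 → $4,386.70
Payment period 5: $4,386.70 +$33.11 interest = $4,419.81; pay $1,164.82 → $3,254.99
Payment period 6: $3,254.99 +$33.11 interest = $3,288.10; pay $1,164.82 → $2,123.28
Payment period 7: $2,123.28 +$33.11 interest = $2,156.39; pay $1,164.82 → $991.57
Payment period 8: $991.57 +$33.11 interest = $1,024.68; pay $1,024.68 → $0.00
Total paid: $5,783.29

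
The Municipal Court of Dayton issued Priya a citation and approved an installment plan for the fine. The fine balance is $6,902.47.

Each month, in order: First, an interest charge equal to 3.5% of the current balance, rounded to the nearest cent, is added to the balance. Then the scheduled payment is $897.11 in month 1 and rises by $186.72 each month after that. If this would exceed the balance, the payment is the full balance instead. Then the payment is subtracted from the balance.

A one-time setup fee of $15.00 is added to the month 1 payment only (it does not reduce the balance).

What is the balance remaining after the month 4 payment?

$2,992.78

# | Opening | Interest | Payment | Fee | End bal
1 | $6,902.47 | $241.59 | $897.11 | $15.00 | $6,246.95
2 | $6,246.95 | $218.64 | $1,083.83 | — | $5,381.76
3 | $5,381.76 | $188.36 | $1,270.55 | — | $4,299.57
4 | $4,299.57 | $150.48 | $1,457.27 | — | $2,992.78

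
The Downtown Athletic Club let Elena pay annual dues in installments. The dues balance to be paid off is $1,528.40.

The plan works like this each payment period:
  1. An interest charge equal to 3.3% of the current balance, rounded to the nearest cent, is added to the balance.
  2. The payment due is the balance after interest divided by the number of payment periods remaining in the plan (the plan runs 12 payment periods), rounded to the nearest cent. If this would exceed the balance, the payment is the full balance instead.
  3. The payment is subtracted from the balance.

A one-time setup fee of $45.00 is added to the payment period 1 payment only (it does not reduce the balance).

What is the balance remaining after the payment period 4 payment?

$1,160.24

# | Opening | Interest | Payment | Fee | End bal
1 | $1,528.40 | $50.44 | $131.57 | $45.00 | $1,447.27
2 | $1,447.27 | $47.76 | $135.91 | — | $1,359.12
3 | $1,359.12 | $44.85 | $140.40 | — | $1,263.57
4 | $1,263.57 | $41.70 | $145.03 | — | $1,160.24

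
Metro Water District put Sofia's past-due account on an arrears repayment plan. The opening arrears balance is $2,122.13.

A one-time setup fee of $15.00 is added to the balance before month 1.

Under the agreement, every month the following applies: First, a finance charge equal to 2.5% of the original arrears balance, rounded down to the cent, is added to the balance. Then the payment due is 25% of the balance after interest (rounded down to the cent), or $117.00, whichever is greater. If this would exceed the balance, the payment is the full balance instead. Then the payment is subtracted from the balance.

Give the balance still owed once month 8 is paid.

$357.18

Month 1: $2,137.13 +$53.05 interest = $2,190.18; pay $547.54 → $1,642.64
Month 2: $1,642.64 +$53.05 interest = $1,695.69; pay $423.92 → $1,271.77
Month 3: $1,271.77 +$53.05 interest = $1,324.82; pay $331.20 → $993.62
Month 4: $993.62 +$53.05 interest = $1,046.67; pay $261.66 → $785.01
Month 5: $785.01 +$53.05 interest = $838.06; pay $209.51 → $628.55
Month 6: $628.55 +$53.05 interest = $681.60; pay $170.40 → $511.20
Month 7: $511.20 +$53.05 interest = $564.25; pay $141.06 → $423.19
Month 8: $423.19 +$53.05 interest = $476.24; pay $119.06 → $357.18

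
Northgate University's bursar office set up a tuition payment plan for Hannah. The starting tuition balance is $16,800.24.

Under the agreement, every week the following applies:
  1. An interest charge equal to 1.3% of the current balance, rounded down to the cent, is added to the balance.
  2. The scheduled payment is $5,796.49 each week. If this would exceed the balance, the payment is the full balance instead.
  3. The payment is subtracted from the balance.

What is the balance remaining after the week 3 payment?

# | Opening | Interest | Payment | End bal
1 | $16,800.24 | $218.40 | $5,796.49 | $11,222.15
2 | $11,222.15 | $145.88 | $5,796.49 | $5,571.54
3 | $5,571.54 | $72.43 | $5,643.97 | $0.00

$0.00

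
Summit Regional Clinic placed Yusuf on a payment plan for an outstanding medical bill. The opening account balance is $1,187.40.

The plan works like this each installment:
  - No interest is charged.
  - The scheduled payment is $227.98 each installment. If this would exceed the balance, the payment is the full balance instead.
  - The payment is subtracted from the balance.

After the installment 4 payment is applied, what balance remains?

$275.48

Installment 1: opening $1,187.40; payment $227.98; balance $959.42
Installment 2: opening $959.42; payment $227.98; balance $731.44
Installment 3: opening $731.44; payment $227.98; balance $503.46
Installment 4: opening $503.46; payment $227.98; balance $275.48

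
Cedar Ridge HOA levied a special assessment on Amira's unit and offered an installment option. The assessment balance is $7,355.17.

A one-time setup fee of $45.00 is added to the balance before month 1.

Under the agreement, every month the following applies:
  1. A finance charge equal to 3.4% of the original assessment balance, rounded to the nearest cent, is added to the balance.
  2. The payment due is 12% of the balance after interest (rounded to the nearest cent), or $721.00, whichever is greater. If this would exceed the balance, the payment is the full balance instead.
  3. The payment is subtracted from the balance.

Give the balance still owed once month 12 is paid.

# | Opening | Interest | Payment | End bal
1 | $7,400.17 | $250.08 | $918.03 | $6,732.22
2 | $6,732.22 | $250.08 | $837.88 | $6,144.42
3 | $6,144.42 | $250.08 | $767.34 | $5,627.16
4 | $5,627.16 | $250.08 | $721.00 | $5,156.24
5 | $5,156.24 | $250.08 | $721.00 | $4,685.32
6 | $4,685.32 | $250.08 | $721.00 | $4,214.40
7 | $4,214.40 | $250.08 | $721.00 | $3,743.48
8 | $3,743.48 | $250.08 | $721.00 | $3,272.56
9 | $3,272.56 | $250.08 | $721.00 | $2,801.64
10 | $2,801.64 | $250.08 | $721.00 | $2,330.72
11 | $2,330.72 | $250.08 | $721.00 | $1,859.80
12 | $1,859.80 | $250.08 | $721.00 | $1,388.88

$1,388.88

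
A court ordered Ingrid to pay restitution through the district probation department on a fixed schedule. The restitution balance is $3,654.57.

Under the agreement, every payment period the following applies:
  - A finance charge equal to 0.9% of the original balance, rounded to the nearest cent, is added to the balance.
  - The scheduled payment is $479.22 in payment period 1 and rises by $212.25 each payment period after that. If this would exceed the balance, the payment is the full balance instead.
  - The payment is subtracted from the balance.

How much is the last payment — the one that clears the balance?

$628.64

Payment period 1: $3,654.57 +$32.89 interest = $3,687.46; pay $479.22 → $3,208.24
Payment period 2: $3,208.24 +$32.89 interest = $3,241.13; pay $691.47 → $2,549.66
Payment period 3: $2,549.66 +$32.89 interest = $2,582.55; pay $903.72 → $1,678.83
Payment period 4: $1,678.83 +$32.89 interest = $1,711.72; pay $1,115.97 → $595.75
Payment period 5: $595.75 +$32.89 interest = $628.64; pay $628.64 → $0.00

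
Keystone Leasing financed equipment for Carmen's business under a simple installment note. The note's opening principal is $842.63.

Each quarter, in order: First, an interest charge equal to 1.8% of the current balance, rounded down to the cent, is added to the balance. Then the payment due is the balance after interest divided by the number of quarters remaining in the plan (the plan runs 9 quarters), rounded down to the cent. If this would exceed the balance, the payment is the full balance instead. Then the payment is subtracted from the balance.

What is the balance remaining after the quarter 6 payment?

Quarter 1: $842.63 +$15.16 interest = $857.79; pay $95.31 → $762.48
Quarter 2: $762.48 +$13.72 interest = $776.20; pay $97.02 → $679.18
Quarter 3: $679.18 +$12.22 interest = $691.40; pay $98.77 → $592.63
Quarter 4: $592.63 +$10.66 interest = $603.29; pay $100.54 → $502.75
Quarter 5: $502.75 +$9.04 interest = $511.79; pay $102.35 → $409.44
Quarter 6: $409.44 +$7.36 interest = $416.80; pay $104.20 → $312.60

$312.60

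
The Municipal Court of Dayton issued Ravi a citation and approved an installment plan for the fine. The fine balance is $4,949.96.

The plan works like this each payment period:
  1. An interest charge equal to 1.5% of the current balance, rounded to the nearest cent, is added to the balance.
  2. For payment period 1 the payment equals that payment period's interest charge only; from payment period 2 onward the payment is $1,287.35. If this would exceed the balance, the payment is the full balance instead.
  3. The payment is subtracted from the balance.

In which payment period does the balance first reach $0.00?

Payment period 1: $4,949.96 +$74.25 interest = $5,024.21; pay $74.25 → $4,949.96
Payment period 2: $4,949.96 +$74.25 interest = $5,024.21; pay $1,287.35 → $3,736.86
Payment period 3: $3,736.86 +$56.05 interest = $3,792.91; pay $1,287.35 → $2,505.56
Payment period 4: $2,505.56 +$37.58 interest = $2,543.14; pay $1,287.35 → $1,255.79
Payment period 5: $1,255.79 +$18.84 interest = $1,274.63; pay $1,274.63 → $0.00
Balance reaches $0.00 in payment period 5.

5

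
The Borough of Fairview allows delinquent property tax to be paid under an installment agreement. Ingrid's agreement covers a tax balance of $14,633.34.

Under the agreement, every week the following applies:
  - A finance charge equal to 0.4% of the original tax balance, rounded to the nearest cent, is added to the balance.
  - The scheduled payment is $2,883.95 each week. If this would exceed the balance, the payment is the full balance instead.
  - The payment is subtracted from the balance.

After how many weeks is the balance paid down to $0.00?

6

Week 1: opening $14,633.34; interest $58.53 → $14,691.87; payment $2,883.95; balance $11,807.92
Week 2: opening $11,807.92; interest $58.53 → $11,866.45; payment $2,883.95; balance $8,982.50
Week 3: opening $8,982.50; interest $58.53 → $9,041.03; payment $2,883.95; balance $6,157.08
Week 4: opening $6,157.08; interest $58.53 → $6,215.61; payment $2,883.95; balance $3,331.66
Week 5: opening $3,331.66; interest $58.53 → $3,390.19; payment $2,883.95; balance $506.24
Week 6: opening $506.24; interest $58.53 → $564.77; payment $564.77; balance $0.00
Balance reaches $0.00 in week 6.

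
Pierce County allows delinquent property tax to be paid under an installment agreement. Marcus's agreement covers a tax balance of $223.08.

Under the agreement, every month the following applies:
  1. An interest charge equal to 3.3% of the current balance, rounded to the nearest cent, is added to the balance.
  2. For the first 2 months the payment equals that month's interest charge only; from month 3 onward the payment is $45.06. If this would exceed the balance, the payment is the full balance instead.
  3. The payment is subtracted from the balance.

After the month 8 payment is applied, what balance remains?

$0.00

Month 1: opening $223.08; interest $7.36 → $230.44; payment $7.36; balance $223.08
Month 2: opening $223.08; interest $7.36 → $230.44; payment $7.36; balance $223.08
Month 3: opening $223.08; interest $7.36 → $230.44; payment $45.06; balance $185.38
Month 4: opening $185.38; interest $6.12 → $191.50; payment $45.06; balance $146.44
Month 5: opening $146.44; interest $4.83 → $151.27; payment $45.06; balance $106.21
Month 6: opening $106.21; interest $3.50 → $109.71; payment $45.06; balance $64.65
Month 7: opening $64.65; interest $2.13 → $66.78; payment $45.06; balance $21.72
Month 8: opening $21.72; interest $0.72 → $22.44; payment $22.44; balance $0.00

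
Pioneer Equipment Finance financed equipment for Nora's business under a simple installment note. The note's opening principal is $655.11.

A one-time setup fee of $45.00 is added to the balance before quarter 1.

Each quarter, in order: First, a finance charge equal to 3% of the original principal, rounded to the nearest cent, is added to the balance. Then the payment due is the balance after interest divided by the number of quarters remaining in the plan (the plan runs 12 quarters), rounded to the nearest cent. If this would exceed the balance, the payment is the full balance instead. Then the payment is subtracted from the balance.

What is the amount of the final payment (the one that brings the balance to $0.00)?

$119.32

# | Opening | Interest | Payment | End bal
1 | $700.11 | $19.65 | $59.98 | $659.78
2 | $659.78 | $19.65 | $61.77 | $617.66
3 | $617.66 | $19.65 | $63.73 | $573.58
4 | $573.58 | $19.65 | $65.91 | $527.32
5 | $527.32 | $19.65 | $68.37 | $478.60
6 | $478.60 | $19.65 | $71.18 | $427.07
7 | $427.07 | $19.65 | $74.45 | $372.27
8 | $372.27 | $19.65 | $78.38 | $313.54
9 | $313.54 | $19.65 | $83.30 | $249.89
10 | $249.89 | $19.65 | $89.85 | $179.69
11 | $179.69 | $19.65 | $99.67 | $99.67
12 | $99.67 | $19.65 | $119.32 | $0.00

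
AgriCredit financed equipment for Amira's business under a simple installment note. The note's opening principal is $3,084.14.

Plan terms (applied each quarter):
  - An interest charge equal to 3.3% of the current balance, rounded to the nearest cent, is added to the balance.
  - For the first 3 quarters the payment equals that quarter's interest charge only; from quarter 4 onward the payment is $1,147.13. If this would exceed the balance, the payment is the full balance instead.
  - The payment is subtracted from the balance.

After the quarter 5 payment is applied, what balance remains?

Quarter 1: opening $3,084.14; interest $101.78 → $3,185.92; payment $101.78; balance $3,084.14
Quarter 2: opening $3,084.14; interest $101.78 → $3,185.92; payment $101.78; balance $3,084.14
Quarter 3: opening $3,084.14; interest $101.78 → $3,185.92; payment $101.78; balance $3,084.14
Quarter 4: opening $3,084.14; interest $101.78 → $3,185.92; payment $1,147.13; balance $2,038.79
Quarter 5: opening $2,038.79; interest $67.28 → $2,106.07; payment $1,147.13; balance $958.94

$958.94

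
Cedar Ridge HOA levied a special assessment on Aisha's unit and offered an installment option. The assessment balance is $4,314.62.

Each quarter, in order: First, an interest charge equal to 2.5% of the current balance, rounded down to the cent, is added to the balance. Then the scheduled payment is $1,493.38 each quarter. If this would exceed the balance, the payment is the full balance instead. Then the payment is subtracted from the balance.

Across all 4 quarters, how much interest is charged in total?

Quarter 1: opening $4,314.62; interest $107.86 → $4,422.48; payment $1,493.38; balance $2,929.10
Quarter 2: opening $2,929.10; interest $73.22 → $3,002.32; payment $1,493.38; balance $1,508.94
Quarter 3: opening $1,508.94; interest $37.72 → $1,546.66; payment $1,493.38; balance $53.28
Quarter 4: opening $53.28; interest $1.33 → $54.61; payment $54.61; balance $0.00
Total interest: $107.86 + $73.22 + $37.72 + $1.33 = $220.13

$220.13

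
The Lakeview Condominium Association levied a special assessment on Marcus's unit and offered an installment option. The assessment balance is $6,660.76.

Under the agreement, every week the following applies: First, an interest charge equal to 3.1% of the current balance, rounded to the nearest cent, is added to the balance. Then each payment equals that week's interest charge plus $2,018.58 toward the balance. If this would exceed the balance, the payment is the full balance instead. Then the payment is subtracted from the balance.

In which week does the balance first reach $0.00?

4

Week 1: opening $6,660.76; interest $206.48 → $6,867.24; payment $2,225.06; balance $4,642.18
Week 2: opening $4,642.18; interest $143.91 → $4,786.09; payment $2,162.49; balance $2,623.60
Week 3: opening $2,623.60; interest $81.33 → $2,704.93; payment $2,099.91; balance $605.02
Week 4: opening $605.02; interest $18.76 → $623.78; payment $623.78; balance $0.00
Balance reaches $0.00 in week 4.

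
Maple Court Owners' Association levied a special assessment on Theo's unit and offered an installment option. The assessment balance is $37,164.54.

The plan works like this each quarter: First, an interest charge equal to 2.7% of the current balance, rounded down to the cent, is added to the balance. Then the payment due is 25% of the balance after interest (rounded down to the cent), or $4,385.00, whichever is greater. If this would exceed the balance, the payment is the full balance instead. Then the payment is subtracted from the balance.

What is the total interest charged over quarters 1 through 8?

# | Opening | Interest | Payment | End bal
1 | $37,164.54 | $1,003.44 | $9,541.99 | $28,625.99
2 | $28,625.99 | $772.90 | $7,349.72 | $22,049.17
3 | $22,049.17 | $595.32 | $5,661.12 | $16,983.37
4 | $16,983.37 | $458.55 | $4,385.00 | $13,056.92
5 | $13,056.92 | $352.53 | $4,385.00 | $9,024.45
6 | $9,024.45 | $243.66 | $4,385.00 | $4,883.11
7 | $4,883.11 | $131.84 | $4,385.00 | $629.95
8 | $629.95 | $17.00 | $646.95 | $0.00
Total interest: $1,003.44 + $772.90 + $595.32 + $458.55 + $352.53 + $243.66 + $131.84 + $17.00 = $3,575.24

$3,575.24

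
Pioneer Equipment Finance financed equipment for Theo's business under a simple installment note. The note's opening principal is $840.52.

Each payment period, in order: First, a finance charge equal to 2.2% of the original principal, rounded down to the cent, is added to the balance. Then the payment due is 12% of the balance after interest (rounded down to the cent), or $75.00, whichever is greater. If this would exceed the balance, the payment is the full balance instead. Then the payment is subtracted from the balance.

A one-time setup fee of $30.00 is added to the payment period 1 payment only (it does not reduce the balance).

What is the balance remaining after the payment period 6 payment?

$445.33

Payment period 1: opening $840.52; interest $18.49 → $859.01; payment $103.08 (+ $30.00 fee); balance $755.93
Payment period 2: opening $755.93; interest $18.49 → $774.42; payment $92.93; balance $681.49
Payment period 3: opening $681.49; interest $18.49 → $699.98; payment $83.99; balance $615.99
Payment period 4: opening $615.99; interest $18.49 → $634.48; payment $76.13; balance $558.35
Payment period 5: opening $558.35; interest $18.49 → $576.84; payment $75.00; balance $501.84
Payment period 6: opening $501.84; interest $18.49 → $520.33; payment $75.00; balance $445.33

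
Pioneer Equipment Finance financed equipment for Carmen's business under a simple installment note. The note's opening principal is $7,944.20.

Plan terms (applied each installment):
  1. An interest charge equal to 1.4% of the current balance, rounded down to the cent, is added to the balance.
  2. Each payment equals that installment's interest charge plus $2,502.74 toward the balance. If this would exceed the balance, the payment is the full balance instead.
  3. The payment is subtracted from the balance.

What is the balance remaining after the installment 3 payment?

$435.98

# | Opening | Interest | Payment | End bal
1 | $7,944.20 | $111.21 | $2,613.95 | $5,441.46
2 | $5,441.46 | $76.18 | $2,578.92 | $2,938.72
3 | $2,938.72 | $41.14 | $2,543.88 | $435.98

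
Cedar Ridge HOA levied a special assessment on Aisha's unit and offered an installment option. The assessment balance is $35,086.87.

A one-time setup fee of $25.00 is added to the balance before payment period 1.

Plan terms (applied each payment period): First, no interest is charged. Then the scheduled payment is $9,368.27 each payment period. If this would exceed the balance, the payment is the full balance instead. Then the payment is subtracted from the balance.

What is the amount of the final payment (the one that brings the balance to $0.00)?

$7,007.06

# | Opening | Payment | End bal
1 | $35,111.87 | $9,368.27 | $25,743.60
2 | $25,743.60 | $9,368.27 | $16,375.33
3 | $16,375.33 | $9,368.27 | $7,007.06
4 | $7,007.06 | $7,007.06 | $0.00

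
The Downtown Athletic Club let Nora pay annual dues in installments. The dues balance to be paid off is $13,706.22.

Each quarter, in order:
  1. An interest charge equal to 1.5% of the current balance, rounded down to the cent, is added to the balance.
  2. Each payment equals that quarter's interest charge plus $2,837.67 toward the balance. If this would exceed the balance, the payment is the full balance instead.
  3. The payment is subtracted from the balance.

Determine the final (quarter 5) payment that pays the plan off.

$2,390.87

# | Opening | Interest | Payment | End bal
1 | $13,706.22 | $205.59 | $3,043.26 | $10,868.55
2 | $10,868.55 | $163.02 | $3,000.69 | $8,030.88
3 | $8,030.88 | $120.46 | $2,958.13 | $5,193.21
4 | $5,193.21 | $77.89 | $2,915.56 | $2,355.54
5 | $2,355.54 | $35.33 | $2,390.87 | $0.00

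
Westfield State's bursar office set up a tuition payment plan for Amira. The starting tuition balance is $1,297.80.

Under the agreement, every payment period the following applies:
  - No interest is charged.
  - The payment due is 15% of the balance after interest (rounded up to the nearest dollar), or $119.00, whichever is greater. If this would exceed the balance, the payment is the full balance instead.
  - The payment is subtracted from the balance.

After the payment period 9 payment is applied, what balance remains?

$80.80

# | Opening | Payment | End bal
1 | $1,297.80 | $195.00 | $1,102.80
2 | $1,102.80 | $166.00 | $936.80
3 | $936.80 | $141.00 | $795.80
4 | $795.80 | $120.00 | $675.80
5 | $675.80 | $119.00 | $556.80
6 | $556.80 | $119.00 | $437.80
7 | $437.80 | $119.00 | $318.80
8 | $318.80 | $119.00 | $199.80
9 | $199.80 | $119.00 | $80.80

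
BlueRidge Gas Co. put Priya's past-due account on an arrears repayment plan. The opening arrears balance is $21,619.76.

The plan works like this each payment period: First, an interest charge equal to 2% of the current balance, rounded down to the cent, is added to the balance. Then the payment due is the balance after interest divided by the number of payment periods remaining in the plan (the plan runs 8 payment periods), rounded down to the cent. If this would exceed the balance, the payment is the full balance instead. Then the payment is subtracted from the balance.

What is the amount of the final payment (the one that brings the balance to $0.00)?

Payment period 1: opening $21,619.76; interest $432.39 → $22,052.15; payment $2,756.51; balance $19,295.64
Payment period 2: opening $19,295.64; interest $385.91 → $19,681.55; payment $2,811.65; balance $16,869.90
Payment period 3: opening $16,869.90; interest $337.39 → $17,207.29; payment $2,867.88; balance $14,339.41
Payment period 4: opening $14,339.41; interest $286.78 → $14,626.19; payment $2,925.23; balance $11,700.96
Payment period 5: opening $11,700.96; interest $234.01 → $11,934.97; payment $2,983.74; balance $8,951.23
Payment period 6: opening $8,951.23; interest $179.02 → $9,130.25; payment $3,043.41; balance $6,086.84
Payment period 7: opening $6,086.84; interest $121.73 → $6,208.57; payment $3,104.28; balance $3,104.29
Payment period 8: opening $3,104.29; interest $62.08 → $3,166.37; payment $3,166.37; balance $0.00

$3,166.37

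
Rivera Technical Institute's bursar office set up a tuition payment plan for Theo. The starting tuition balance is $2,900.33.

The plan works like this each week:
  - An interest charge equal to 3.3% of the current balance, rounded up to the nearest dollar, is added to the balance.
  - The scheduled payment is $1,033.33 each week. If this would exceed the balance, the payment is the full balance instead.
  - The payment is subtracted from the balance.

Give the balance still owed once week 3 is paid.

Week 1: $2,900.33 +$96.00 interest = $2,996.33; pay $1,033.33 → $1,963.00
Week 2: $1,963.00 +$65.00 interest = $2,028.00; pay $1,033.33 → $994.67
Week 3: $994.67 +$33.00 interest = $1,027.67; pay $1,027.67 → $0.00

$0.00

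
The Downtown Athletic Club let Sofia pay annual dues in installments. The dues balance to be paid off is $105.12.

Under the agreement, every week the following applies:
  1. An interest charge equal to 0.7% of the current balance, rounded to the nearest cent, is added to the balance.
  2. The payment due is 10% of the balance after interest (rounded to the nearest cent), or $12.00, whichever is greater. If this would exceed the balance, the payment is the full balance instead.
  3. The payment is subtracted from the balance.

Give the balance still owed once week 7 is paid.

Week 1: opening $105.12; interest $0.74 → $105.86; payment $12.00; balance $93.86
Week 2: opening $93.86; interest $0.66 → $94.52; payment $12.00; balance $82.52
Week 3: opening $82.52; interest $0.58 → $83.10; payment $12.00; balance $71.10
Week 4: opening $71.10; interest $0.50 → $71.60; payment $12.00; balance $59.60
Week 5: opening $59.60; interest $0.42 → $60.02; payment $12.00; balance $48.02
Week 6: opening $48.02; interest $0.34 → $48.36; payment $12.00; balance $36.36
Week 7: opening $36.36; interest $0.25 → $36.61; payment $12.00; balance $24.61

$24.61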